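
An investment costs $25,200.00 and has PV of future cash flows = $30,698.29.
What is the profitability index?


Formula: PI = PV(cash flows) / initial investment
Substituting: PI = $30,698.29 / $25,200.00
PI = 1.2182

1.2182


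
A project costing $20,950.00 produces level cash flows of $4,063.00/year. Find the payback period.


Formula: Payback = investment / annual cash flow
Substituting: Payback = $20,950.00 / $4,063.00
Payback = 5.1563 years

5.1563 years


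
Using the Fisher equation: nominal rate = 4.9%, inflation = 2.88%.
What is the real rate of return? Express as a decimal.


Formula: (1 + r_real) = (1 + r_nom) / (1 + inflation)
Substituting: (1 + r_real) = 1.049 / 1.0288
(1 + r_real) = 1.019635
r_real = 1.019635 - 1 = 0.019635

0.019635


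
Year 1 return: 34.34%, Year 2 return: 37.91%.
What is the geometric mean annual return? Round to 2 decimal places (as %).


Formula: Geometric mean = ((1+r1)*(1+r2))^(1/2) - 1
Product: (1 + 0.3434) * (1 + 0.3791) = 1.3434 * 1.3791 = 1.852683
Square root: 1.852683^0.5 = 1.361133
Geometric mean = 1.361133 - 1 = 0.361133
As percentage: 36.11%

36.11%


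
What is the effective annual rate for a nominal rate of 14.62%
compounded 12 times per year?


Formula: EAR = (1 + r/m)^m - 1
Period rate: r/m = 0.1462 / 12 = 0.012183
Compounding: (1 + 0.012183)^12 = 1.156406
EAR = 1.156406 - 1 = 0.156406

0.156406


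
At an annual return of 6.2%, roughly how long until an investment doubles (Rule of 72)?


Formula: Years ≈ 72 / r
Substituting: Years ≈ 72 / 6.2
Years ≈ 11.6

11.6 years


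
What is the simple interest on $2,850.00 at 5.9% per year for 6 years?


Formula: I = P * r * t
Substituting: I = $2,850.00 * 0.059 * 6
Step: I = $2,850.00 * 0.354
I = $1,008.90

$1,008.90


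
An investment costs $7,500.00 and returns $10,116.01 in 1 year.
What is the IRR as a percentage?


Formula: IRR = C1/C0 - 1
Substituting: IRR = $10,116.01 / $7,500.00 - 1
Ratio: 1.348801 - 1 = 0.348801
IRR = 34.8801%

34.8801%


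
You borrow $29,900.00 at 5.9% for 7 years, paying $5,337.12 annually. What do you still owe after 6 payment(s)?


Formula: Balance = PV*(1+r)^k - PMT*((1+r)^k - 1)/r
Growth: (1 + 0.059)^6 = 1.410509
Accumulated factor: ((1+r)^k - 1)/r = 6.957774
Balance = $29,900.00 * 1.410509 - $5,337.12 * 6.957774
Balance = $5,039.73

$5,039.73


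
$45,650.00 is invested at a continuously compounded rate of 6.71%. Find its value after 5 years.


Formula: FV = P * e^(r*t)
Exponent: r*t = 0.0671 * 5 = 0.3355
e^(0.3355) = 1.39864
FV = $45,650.00 * 1.39864 = $63,847.89

$63,847.89


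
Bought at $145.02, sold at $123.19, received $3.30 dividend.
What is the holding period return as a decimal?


Formula: HPR = (P1 - P0 + D) / P0
Gain: $123.19 - $145.02 + $3.30 = -$18.53
HPR = -$18.53 / $145.02 = -0.1278

-0.1278


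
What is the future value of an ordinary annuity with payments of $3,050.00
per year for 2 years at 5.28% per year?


Formula: FV = PMT * ((1+r)^n - 1) / r
Growth factor: (1 + 0.0528)^2 = 1.108388
Numerator: 1.108388 - 1 = 0.108388
FV = $3,050.00 * 0.108388 / 0.0528 = $6,261.04

$6,261.04


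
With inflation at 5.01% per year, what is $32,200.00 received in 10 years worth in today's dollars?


Formula: Real value = nominal / (1 + inflation)^years
Price level: (1 + 0.0501)^10 = 1.630447
Real value = $32,200.00 / 1.630447 = $19,749.19

$19,749.19


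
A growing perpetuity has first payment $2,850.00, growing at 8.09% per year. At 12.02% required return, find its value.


Formula: PV = C / (r - g)
Spread: r - g = 0.1202 - 0.0809 = 0.0393
Substituting: PV = $2,850.00 / 0.0393
PV = $72,519.08

$72,519.08


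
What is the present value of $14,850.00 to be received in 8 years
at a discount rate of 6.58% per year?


Formula: PV = FV / (1 + r)^n
Substituting: PV = $14,850.00 / (1 + 0.0658)^8
Discount factor: (1.0658)^8 = 1.664967
PV = $14,850.00 / 1.664967 = $8,919.09

$8,919.09


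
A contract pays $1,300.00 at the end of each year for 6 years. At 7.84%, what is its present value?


Formula: PV = PMT * (1 - (1+r)^(-n)) / r
Discount factor: (1 + 0.0784)^(-6) = 0.6358
Bracket: 1 - 0.6358 = 0.3642
PV = $1,300.00 * 0.3642 / 0.0784 = $6,039.03

$6,039.03


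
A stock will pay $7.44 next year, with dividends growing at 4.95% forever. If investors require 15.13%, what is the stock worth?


Formula: P = D1 / (r - g)
Spread: r - g = 0.1513 - 0.0495 = 0.1018
Substituting: P = $7.44 / 0.1018
P = $73.08

$73.08


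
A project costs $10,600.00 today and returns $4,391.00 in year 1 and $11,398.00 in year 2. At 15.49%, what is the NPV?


Formula: NPV = C0 + C1/(1+r) + C2/(1+r)^2
Discount C1: $4,391.00 / (1 + 0.1549) = $3,802.06
Discount C2: $11,398.00 / (1 + 0.1549)^2 = $8,545.55
NPV = -$10,600.00 + $3,802.06 + $8,545.55 = $1,747.61

$1,747.61


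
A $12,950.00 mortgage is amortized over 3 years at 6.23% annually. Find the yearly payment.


Formula: PMT = PV * r / (1 - (1+r)^(-n))
Denominator: 1 - (1 + 0.0623)^(-3) = 0.165823
Numerator: $12,950.00 * 0.0623 = 806.785
PMT = 806.785 / 0.165823 = $4,865.35

$4,865.35


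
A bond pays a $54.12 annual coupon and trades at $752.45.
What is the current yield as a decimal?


Formula: Current yield = annual coupon / price
Substituting: CY = $54.12 / $752.45
CY = 0.071925

0.071925


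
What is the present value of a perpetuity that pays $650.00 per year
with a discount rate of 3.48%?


Formula: PV = C / r
Substituting: PV = $650.00 / 0.0348
PV = $18,678.16

$18,678.16


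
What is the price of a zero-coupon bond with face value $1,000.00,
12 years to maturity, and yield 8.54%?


Formula: Price = FV / (1 + r)^n
Substituting: Price = $1,000.00 / (1 + 0.0854)^12
Discount factor: (1.0854)^12 = 2.673485
Price = $1,000.00 / 2.673485 = $374.04

$374.04


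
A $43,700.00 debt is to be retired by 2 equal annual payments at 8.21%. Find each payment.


Formula: PMT = PV * r / (1 - (1+r)^(-n))
Denominator: 1 - (1 + 0.0821)^(-2) = 0.145986
Numerator: $43,700.00 * 0.0821 = 3587.77
PMT = 3587.77 / 0.145986 = $24,576.20

$24,576.20


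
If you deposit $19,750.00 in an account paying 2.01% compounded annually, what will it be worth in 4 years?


Formula: FV = P * (1 + r)^n
Substituting: FV = $19,750.00 * (1 + 0.0201)^4
Growth factor: (1.0201)^4 = 1.082857
FV = $19,750.00 * 1.082857 = $21,386.42

$21,386.42


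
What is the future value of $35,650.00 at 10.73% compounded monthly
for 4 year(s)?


Formula: FV = P * (1 + r/m)^(m*t)
Period rate: r/m = 0.1073 / 12 = 0.008942
Total periods: m*t = 12 * 4 = 48
Growth factor: (1 + 0.008942)^48 = 1.533101
FV = $35,650.00 * 1.533101 = $54,655.05

$54,655.05


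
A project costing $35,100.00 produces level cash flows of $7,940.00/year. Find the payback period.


Formula: Payback = investment / annual cash flow
Substituting: Payback = $35,100.00 / $7,940.00
Payback = 4.4207 years

4.4207 years


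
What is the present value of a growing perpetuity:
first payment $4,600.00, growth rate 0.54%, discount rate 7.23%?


Formula: PV = C / (r - g)
Spread: r - g = 0.0723 - 0.0054 = 0.0669
Substituting: PV = $4,600.00 / 0.0669
PV = $68,759.34

$68,759.34


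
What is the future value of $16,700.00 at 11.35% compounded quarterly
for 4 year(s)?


Formula: FV = P * (1 + r/m)^(m*t)
Period rate: r/m = 0.1135 / 4 = 0.028375
Total periods: m*t = 4 * 4 = 16
Growth factor: (1 + 0.028375)^16 = 1.564675
FV = $16,700.00 * 1.564675 = $26,130.07

$26,130.07


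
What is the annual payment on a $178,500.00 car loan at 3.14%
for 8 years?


Formula: PMT = PV * r / (1 - (1+r)^(-n))
Denominator: 1 - (1 + 0.0314)^(-8) = 0.219122
Numerator: $178,500.00 * 0.0314 = 5604.9
PMT = 5604.9 / 0.219122 = $25,578.86

$25,578.86


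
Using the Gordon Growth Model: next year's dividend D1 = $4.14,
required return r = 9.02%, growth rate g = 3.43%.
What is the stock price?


Formula: P = D1 / (r - g)
Spread: r - g = 0.0902 - 0.0343 = 0.0559
Substituting: P = $4.14 / 0.0559
P = $74.06

$74.06


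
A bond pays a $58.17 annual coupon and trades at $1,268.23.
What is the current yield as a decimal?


Formula: Current yield = annual coupon / price
Substituting: CY = $58.17 / $1,268.23
CY = 0.045867

0.045867


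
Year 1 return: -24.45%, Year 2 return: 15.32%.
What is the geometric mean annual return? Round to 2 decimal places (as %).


Formula: Geometric mean = ((1+r1)*(1+r2))^(1/2) - 1
Product: (1 + -0.2445) * (1 + 0.1532) = 0.7555 * 1.1532 = 0.871243
Square root: 0.871243^0.5 = 0.933404
Geometric mean = 0.933404 - 1 = -0.066596
As percentage: -6.66%

-6.66%


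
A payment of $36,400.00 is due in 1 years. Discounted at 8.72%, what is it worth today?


Formula: PV = FV / (1 + r)^n
Substituting: PV = $36,400.00 / (1 + 0.0872)^1
Discount factor: (1.0872)^1 = 1.0872
PV = $36,400.00 / 1.0872 = $33,480.50

$33,480.50


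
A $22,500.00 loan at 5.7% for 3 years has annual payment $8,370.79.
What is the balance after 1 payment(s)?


Formula: Balance = PV*(1+r)^k - PMT*((1+r)^k - 1)/r
Growth: (1 + 0.057)^1 = 1.057
Accumulated factor: ((1+r)^k - 1)/r = 1.0
Balance = $22,500.00 * 1.057 - $8,370.79 * 1.0
Balance = $15,411.71

$15,411.71


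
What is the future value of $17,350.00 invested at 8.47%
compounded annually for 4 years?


Formula: FV = P * (1 + r)^n
Substituting: FV = $17,350.00 * (1 + 0.0847)^4
Growth factor: (1.0847)^4 = 1.384327
FV = $17,350.00 * 1.384327 = $24,018.07

$24,018.07


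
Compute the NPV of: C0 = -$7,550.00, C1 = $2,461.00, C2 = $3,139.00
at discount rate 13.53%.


Formula: NPV = C0 + C1/(1+r) + C2/(1+r)^2
Discount C1: $2,461.00 / (1 + 0.1353) = $2,167.71
Discount C2: $3,139.00 / (1 + 0.1353)^2 = $2,435.40
NPV = -$7,550.00 + $2,167.71 + $2,435.40 = -$2,946.89

-$2,946.89


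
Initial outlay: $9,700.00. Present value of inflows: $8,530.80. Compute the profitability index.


Formula: PI = PV(cash flows) / initial investment
Substituting: PI = $8,530.80 / $9,700.00
PI = 0.8795

0.8795


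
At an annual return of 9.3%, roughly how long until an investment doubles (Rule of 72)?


Formula: Years ≈ 72 / r
Substituting: Years ≈ 72 / 9.3
Years ≈ 7.7

7.7 years


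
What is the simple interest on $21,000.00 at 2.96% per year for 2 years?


Formula: I = P * r * t
Substituting: I = $21,000.00 * 0.0296 * 2
Step: I = $21,000.00 * 0.0592
I = $1,243.20

$1,243.20


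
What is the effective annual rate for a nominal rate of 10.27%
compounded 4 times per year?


Formula: EAR = (1 + r/m)^m - 1
Period rate: r/m = 0.1027 / 4 = 0.025675
Compounding: (1 + 0.025675)^4 = 1.106723
EAR = 1.106723 - 1 = 0.106723

0.106723


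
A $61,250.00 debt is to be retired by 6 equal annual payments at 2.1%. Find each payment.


Formula: PMT = PV * r / (1 - (1+r)^(-n))
Denominator: 1 - (1 + 0.021)^(-6) = 0.117234
Numerator: $61,250.00 * 0.021 = 1286.25
PMT = 1286.25 / 0.117234 = $10,971.64

$10,971.64


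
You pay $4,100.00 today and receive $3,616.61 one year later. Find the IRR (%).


Formula: IRR = C1/C0 - 1
Substituting: IRR = $3,616.61 / $4,100.00 - 1
Ratio: 0.8821 - 1 = -0.1179
IRR = -11.79%

-11.79%


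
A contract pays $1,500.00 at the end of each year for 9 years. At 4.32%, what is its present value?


Formula: PV = PMT * (1 - (1+r)^(-n)) / r
Discount factor: (1 + 0.0432)^(-9) = 0.683426
Bracket: 1 - 0.683426 = 0.316574
PV = $1,500.00 * 0.316574 / 0.0432 = $10,992.14

$10,992.14


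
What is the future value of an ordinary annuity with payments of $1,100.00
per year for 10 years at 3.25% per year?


Formula: FV = PMT * ((1+r)^n - 1) / r
Growth factor: (1 + 0.0325)^10 = 1.376894
Numerator: 1.376894 - 1 = 0.376894
FV = $1,100.00 * 0.376894 / 0.0325 = $12,756.42

$12,756.42


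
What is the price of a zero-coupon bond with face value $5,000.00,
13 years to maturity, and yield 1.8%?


Formula: Price = FV / (1 + r)^n
Substituting: Price = $5,000.00 / (1 + 0.018)^13
Discount factor: (1.018)^13 = 1.261018
Price = $5,000.00 / 1.261018 = $3,965.05

$3,965.05


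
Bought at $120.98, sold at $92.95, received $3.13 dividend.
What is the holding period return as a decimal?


Formula: HPR = (P1 - P0 + D) / P0
Gain: $92.95 - $120.98 + $3.13 = -$24.90
HPR = -$24.90 / $120.98 = -0.2058

-0.2058


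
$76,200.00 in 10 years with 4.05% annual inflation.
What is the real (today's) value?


Formula: Real value = nominal / (1 + inflation)^years
Price level: (1 + 0.0405)^10 = 1.487376
Real value = $76,200.00 / 1.487376 = $51,231.15

$51,231.15


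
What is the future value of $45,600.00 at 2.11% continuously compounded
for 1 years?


Formula: FV = P * e^(r*t)
Exponent: r*t = 0.0211 * 1 = 0.0211
e^(0.0211) = 1.021324
FV = $45,600.00 * 1.021324 = $46,572.38

$46,572.38


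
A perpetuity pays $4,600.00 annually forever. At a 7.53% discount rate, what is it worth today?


Formula: PV = C / r
Substituting: PV = $4,600.00 / 0.0753
PV = $61,088.98

$61,088.98


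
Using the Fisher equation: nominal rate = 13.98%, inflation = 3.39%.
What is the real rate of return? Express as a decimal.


Formula: (1 + r_real) = (1 + r_nom) / (1 + inflation)
Substituting: (1 + r_real) = 1.1398 / 1.0339
(1 + r_real) = 1.102428
r_real = 1.102428 - 1 = 0.102428

0.102428


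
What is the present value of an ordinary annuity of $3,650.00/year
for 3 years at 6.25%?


Formula: PV = PMT * (1 - (1+r)^(-n)) / r
Discount factor: (1 + 0.0625)^(-3) = 0.833706
Bracket: 1 - 0.833706 = 0.166294
PV = $3,650.00 * 0.166294 / 0.0625 = $9,711.54

$9,711.54


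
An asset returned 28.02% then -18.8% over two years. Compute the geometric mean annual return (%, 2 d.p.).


Formula: Geometric mean = ((1+r1)*(1+r2))^(1/2) - 1
Product: (1 + 0.2802) * (1 + -0.188) = 1.2802 * 0.812 = 1.039522
Square root: 1.039522^0.5 = 1.01957
Geometric mean = 1.01957 - 1 = 0.01957
As percentage: 1.96%

1.96%


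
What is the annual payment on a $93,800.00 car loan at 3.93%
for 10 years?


Formula: PMT = PV * r / (1 - (1+r)^(-n))
Denominator: 1 - (1 + 0.0393)^(-10) = 0.319872
Numerator: $93,800.00 * 0.0393 = 3686.34
PMT = 3686.34 / 0.319872 = $11,524.43

$11,524.43


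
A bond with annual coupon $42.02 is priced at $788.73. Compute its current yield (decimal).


Formula: Current yield = annual coupon / price
Substituting: CY = $42.02 / $788.73
CY = 0.053276

0.053276


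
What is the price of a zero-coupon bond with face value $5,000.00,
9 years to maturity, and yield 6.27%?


Formula: Price = FV / (1 + r)^n
Substituting: Price = $5,000.00 / (1 + 0.0627)^9
Discount factor: (1.0627)^9 = 1.728606
Price = $5,000.00 / 1.728606 = $2,892.50

$2,892.50


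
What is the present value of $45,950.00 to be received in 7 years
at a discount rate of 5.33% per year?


Formula: PV = FV / (1 + r)^n
Substituting: PV = $45,950.00 / (1 + 0.0533)^7
Discount factor: (1.0533)^7 = 1.43835
PV = $45,950.00 / 1.43835 = $31,946.33

$31,946.33


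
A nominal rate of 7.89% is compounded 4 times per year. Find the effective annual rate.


Formula: EAR = (1 + r/m)^m - 1
Period rate: r/m = 0.0789 / 4 = 0.019725
Compounding: (1 + 0.019725)^4 = 1.081265
EAR = 1.081265 - 1 = 0.081265

0.081265


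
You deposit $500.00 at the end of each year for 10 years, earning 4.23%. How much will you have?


Formula: FV = PMT * ((1+r)^n - 1) / r
Growth factor: (1 + 0.0423)^10 = 1.513308
Numerator: 1.513308 - 1 = 0.513308
FV = $500.00 * 0.513308 / 0.0423 = $6,067.47

$6,067.47


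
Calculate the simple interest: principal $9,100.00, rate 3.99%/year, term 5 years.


Formula: I = P * r * t
Substituting: I = $9,100.00 * 0.0399 * 5
Step: I = $9,100.00 * 0.1995
I = $1,815.45

$1,815.45


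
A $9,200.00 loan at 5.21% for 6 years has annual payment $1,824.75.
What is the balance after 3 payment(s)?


Formula: Balance = PV*(1+r)^k - PMT*((1+r)^k - 1)/r
Growth: (1 + 0.0521)^3 = 1.164585
Accumulated factor: ((1+r)^k - 1)/r = 3.159014
Balance = $9,200.00 * 1.164585 - $1,824.75 * 3.159014
Balance = $4,949.77

$4,949.77


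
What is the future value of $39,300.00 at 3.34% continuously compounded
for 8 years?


Formula: FV = P * e^(r*t)
Exponent: r*t = 0.0334 * 8 = 0.2672
e^(0.2672) = 1.306302
FV = $39,300.00 * 1.306302 = $51,337.66

$51,337.66


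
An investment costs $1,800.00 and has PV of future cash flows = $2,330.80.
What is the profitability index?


Formula: PI = PV(cash flows) / initial investment
Substituting: PI = $2,330.80 / $1,800.00
PI = 1.2949

1.2949


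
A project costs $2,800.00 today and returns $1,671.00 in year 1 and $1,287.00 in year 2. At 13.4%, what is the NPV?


Formula: NPV = C0 + C1/(1+r) + C2/(1+r)^2
Discount C1: $1,671.00 / (1 + 0.134) = $1,473.54
Discount C2: $1,287.00 / (1 + 0.134)^2 = $1,000.81
NPV = -$2,800.00 + $1,473.54 + $1,000.81 = -$325.64

-$325.64


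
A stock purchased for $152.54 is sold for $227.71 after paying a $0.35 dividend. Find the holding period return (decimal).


Formula: HPR = (P1 - P0 + D) / P0
Gain: $227.71 - $152.54 + $0.35 = $75.52
HPR = $75.52 / $152.54 = 0.4951

0.4951


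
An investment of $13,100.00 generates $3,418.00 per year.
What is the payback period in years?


Formula: Payback = investment / annual cash flow
Substituting: Payback = $13,100.00 / $3,418.00
Payback = 3.8327 years

3.8327 years


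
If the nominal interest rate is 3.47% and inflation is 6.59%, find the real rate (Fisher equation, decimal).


Formula: (1 + r_real) = (1 + r_nom) / (1 + inflation)
Substituting: (1 + r_real) = 1.0347 / 1.0659
(1 + r_real) = 0.970729
r_real = 0.970729 - 1 = -0.029271

-0.029271


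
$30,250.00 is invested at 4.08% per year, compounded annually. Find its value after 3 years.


Formula: FV = P * (1 + r)^n
Substituting: FV = $30,250.00 * (1 + 0.0408)^3
Growth factor: (1.0408)^3 = 1.127462
FV = $30,250.00 * 1.127462 = $34,105.72

$34,105.72


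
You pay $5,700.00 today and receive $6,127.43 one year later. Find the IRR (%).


Formula: IRR = C1/C0 - 1
Substituting: IRR = $6,127.43 / $5,700.00 - 1
Ratio: 1.074988 - 1 = 0.074988
IRR = 7.4988%

7.4988%


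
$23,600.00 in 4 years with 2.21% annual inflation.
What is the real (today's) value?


Formula: Real value = nominal / (1 + inflation)^years
Price level: (1 + 0.0221)^4 = 1.091374
Real value = $23,600.00 / 1.091374 = $21,624.12

$21,624.12


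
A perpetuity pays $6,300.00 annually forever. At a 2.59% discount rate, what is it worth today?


Formula: PV = C / r
Substituting: PV = $6,300.00 / 0.0259
PV = $243,243.24

$243,243.24


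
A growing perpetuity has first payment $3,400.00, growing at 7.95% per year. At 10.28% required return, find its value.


Formula: PV = C / (r - g)
Spread: r - g = 0.1028 - 0.0795 = 0.0233
Substituting: PV = $3,400.00 / 0.0233
PV = $145,922.75

$145,922.75


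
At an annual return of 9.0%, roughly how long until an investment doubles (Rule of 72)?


Formula: Years ≈ 72 / r
Substituting: Years ≈ 72 / 9.0
Years ≈ 8.0

8.0 years


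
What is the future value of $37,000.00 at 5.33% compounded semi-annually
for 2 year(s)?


Formula: FV = P * (1 + r/m)^(m*t)
Period rate: r/m = 0.0533 / 2 = 0.02665
Total periods: m*t = 2 * 2 = 4
Growth factor: (1 + 0.02665)^4 = 1.110938
FV = $37,000.00 * 1.110938 = $41,104.69

$41,104.69


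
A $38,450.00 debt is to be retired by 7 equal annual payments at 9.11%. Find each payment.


Formula: PMT = PV * r / (1 - (1+r)^(-n))
Denominator: 1 - (1 + 0.0911)^(-7) = 0.456815
Numerator: $38,450.00 * 0.0911 = 3502.795
PMT = 3502.795 / 0.456815 = $7,667.87

$7,667.87


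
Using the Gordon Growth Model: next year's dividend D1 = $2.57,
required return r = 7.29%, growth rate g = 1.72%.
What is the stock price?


Formula: P = D1 / (r - g)
Spread: r - g = 0.0729 - 0.0172 = 0.0557
Substituting: P = $2.57 / 0.0557
P = $46.14

$46.14


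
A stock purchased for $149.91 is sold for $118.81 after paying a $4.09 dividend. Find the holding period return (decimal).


Formula: HPR = (P1 - P0 + D) / P0
Gain: $118.81 - $149.91 + $4.09 = -$27.01
HPR = -$27.01 / $149.91 = -0.1802

-0.1802


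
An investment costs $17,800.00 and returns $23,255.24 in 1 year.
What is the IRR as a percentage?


Formula: IRR = C1/C0 - 1
Substituting: IRR = $23,255.24 / $17,800.00 - 1
Ratio: 1.306474 - 1 = 0.306474
IRR = 30.6474%

30.6474%


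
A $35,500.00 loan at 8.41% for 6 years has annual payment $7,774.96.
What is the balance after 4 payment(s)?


Formula: Balance = PV*(1+r)^k - PMT*((1+r)^k - 1)/r
Growth: (1 + 0.0841)^4 = 1.381266
Accumulated factor: ((1+r)^k - 1)/r = 4.533486
Balance = $35,500.00 * 1.381266 - $7,774.96 * 4.533486
Balance = $13,787.28

$13,787.28


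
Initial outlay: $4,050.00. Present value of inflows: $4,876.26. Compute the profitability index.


Formula: PI = PV(cash flows) / initial investment
Substituting: PI = $4,876.26 / $4,050.00
PI = 1.204

1.204


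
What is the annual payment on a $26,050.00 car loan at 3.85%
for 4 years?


Formula: PMT = PV * r / (1 - (1+r)^(-n))
Denominator: 1 - (1 + 0.0385)^(-4) = 0.140246
Numerator: $26,050.00 * 0.0385 = 1002.925
PMT = 1002.925 / 0.140246 = $7,151.16

$7,151.16


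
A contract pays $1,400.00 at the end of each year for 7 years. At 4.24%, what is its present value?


Formula: PV = PMT * (1 - (1+r)^(-n)) / r
Discount factor: (1 + 0.0424)^(-7) = 0.747755
Bracket: 1 - 0.747755 = 0.252245
PV = $1,400.00 * 0.252245 / 0.0424 = $8,328.85

$8,328.85


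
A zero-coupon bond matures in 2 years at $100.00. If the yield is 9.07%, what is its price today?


Formula: Price = FV / (1 + r)^n
Substituting: Price = $100.00 / (1 + 0.0907)^2
Discount factor: (1.0907)^2 = 1.189626
Price = $100.00 / 1.189626 = $84.06

$84.06


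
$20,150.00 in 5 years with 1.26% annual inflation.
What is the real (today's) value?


Formula: Real value = nominal / (1 + inflation)^years
Price level: (1 + 0.0126)^5 = 1.064608
Real value = $20,150.00 / 1.064608 = $18,927.16

$18,927.16


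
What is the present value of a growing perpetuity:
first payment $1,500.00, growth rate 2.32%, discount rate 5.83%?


Formula: PV = C / (r - g)
Spread: r - g = 0.0583 - 0.0232 = 0.0351
Substituting: PV = $1,500.00 / 0.0351
PV = $42,735.04

$42,735.04


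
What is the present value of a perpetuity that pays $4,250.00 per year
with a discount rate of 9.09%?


Formula: PV = C / r
Substituting: PV = $4,250.00 / 0.0909
PV = $46,754.68

$46,754.68


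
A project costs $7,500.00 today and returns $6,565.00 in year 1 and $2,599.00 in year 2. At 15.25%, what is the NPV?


Formula: NPV = C0 + C1/(1+r) + C2/(1+r)^2
Discount C1: $6,565.00 / (1 + 0.1525) = $5,696.31
Discount C2: $2,599.00 / (1 + 0.1525)^2 = $1,956.70
NPV = -$7,500.00 + $5,696.31 + $1,956.70 = $153.01

$153.01


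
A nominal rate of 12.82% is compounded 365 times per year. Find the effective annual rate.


Formula: EAR = (1 + r/m)^m - 1
Period rate: r/m = 0.1282 / 365 = 0.000351
Compounding: (1 + 0.000351)^365 = 1.136755
EAR = 1.136755 - 1 = 0.136755

0.136755


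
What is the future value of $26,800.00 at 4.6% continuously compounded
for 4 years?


Formula: FV = P * e^(r*t)
Exponent: r*t = 0.046 * 4 = 0.184
e^(0.184) = 1.202016
FV = $26,800.00 * 1.202016 = $32,214.02

$32,214.02


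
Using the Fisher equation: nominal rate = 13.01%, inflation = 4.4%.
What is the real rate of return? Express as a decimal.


Formula: (1 + r_real) = (1 + r_nom) / (1 + inflation)
Substituting: (1 + r_real) = 1.1301 / 1.044
(1 + r_real) = 1.082471
r_real = 1.082471 - 1 = 0.082471

0.082471


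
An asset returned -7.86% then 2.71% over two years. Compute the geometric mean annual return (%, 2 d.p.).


Formula: Geometric mean = ((1+r1)*(1+r2))^(1/2) - 1
Product: (1 + -0.0786) * (1 + 0.0271) = 0.9214 * 1.0271 = 0.94637
Square root: 0.94637^0.5 = 0.972815
Geometric mean = 0.972815 - 1 = -0.027185
As percentage: -2.72%

-2.72%


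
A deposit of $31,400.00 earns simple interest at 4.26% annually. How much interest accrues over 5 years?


Formula: I = P * r * t
Substituting: I = $31,400.00 * 0.0426 * 5
Step: I = $31,400.00 * 0.213
I = $6,688.20

$6,688.20


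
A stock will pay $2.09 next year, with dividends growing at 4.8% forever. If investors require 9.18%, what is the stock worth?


Formula: P = D1 / (r - g)
Spread: r - g = 0.0918 - 0.048 = 0.0438
Substituting: P = $2.09 / 0.0438
P = $47.72

$47.72


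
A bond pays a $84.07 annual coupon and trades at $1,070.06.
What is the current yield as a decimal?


Formula: Current yield = annual coupon / price
Substituting: CY = $84.07 / $1,070.06
CY = 0.078566

0.078566


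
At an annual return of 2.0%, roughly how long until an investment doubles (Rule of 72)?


Formula: Years ≈ 72 / r
Substituting: Years ≈ 72 / 2.0
Years ≈ 36.0

36.0 years


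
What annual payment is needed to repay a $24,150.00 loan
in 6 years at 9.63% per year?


Formula: PMT = PV * r / (1 - (1+r)^(-n))
Denominator: 1 - (1 + 0.0963)^(-6) = 0.423999
Numerator: $24,150.00 * 0.0963 = 2325.645
PMT = 2325.645 / 0.423999 = $5,485.03

$5,485.03


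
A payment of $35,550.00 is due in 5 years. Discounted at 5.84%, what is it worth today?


Formula: PV = FV / (1 + r)^n
Substituting: PV = $35,550.00 / (1 + 0.0584)^5
Discount factor: (1.0584)^5 = 1.328156
PV = $35,550.00 / 1.328156 = $26,766.43

$26,766.43


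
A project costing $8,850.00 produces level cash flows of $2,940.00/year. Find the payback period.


Formula: Payback = investment / annual cash flow
Substituting: Payback = $8,850.00 / $2,940.00
Payback = 3.0102 years

3.0102 years


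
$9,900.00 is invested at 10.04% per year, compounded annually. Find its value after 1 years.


Formula: FV = P * (1 + r)^n
Substituting: FV = $9,900.00 * (1 + 0.1004)^1
Growth factor: (1.1004)^1 = 1.1004
FV = $9,900.00 * 1.1004 = $10,893.96

$10,893.96


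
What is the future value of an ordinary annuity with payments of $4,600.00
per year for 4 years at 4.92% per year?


Formula: FV = PMT * ((1+r)^n - 1) / r
Growth factor: (1 + 0.0492)^4 = 1.211806
Numerator: 1.211806 - 1 = 0.211806
FV = $4,600.00 * 0.211806 / 0.0492 = $19,803.01

$19,803.01


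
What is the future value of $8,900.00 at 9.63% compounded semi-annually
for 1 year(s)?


Formula: FV = P * (1 + r/m)^(m*t)
Period rate: r/m = 0.0963 / 2 = 0.04815
Total periods: m*t = 2 * 1 = 2
Growth factor: (1 + 0.04815)^2 = 1.098618
FV = $8,900.00 * 1.098618 = $9,777.70

$9,777.70


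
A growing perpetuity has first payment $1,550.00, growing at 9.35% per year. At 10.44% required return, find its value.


Formula: PV = C / (r - g)
Spread: r - g = 0.1044 - 0.0935 = 0.0109
Substituting: PV = $1,550.00 / 0.0109
PV = $142,201.83

$142,201.83


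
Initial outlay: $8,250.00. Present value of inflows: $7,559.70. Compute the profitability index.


Formula: PI = PV(cash flows) / initial investment
Substituting: PI = $7,559.70 / $8,250.00
PI = 0.9163

0.9163


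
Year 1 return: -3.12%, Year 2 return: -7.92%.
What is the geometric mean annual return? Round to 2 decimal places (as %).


Formula: Geometric mean = ((1+r1)*(1+r2))^(1/2) - 1
Product: (1 + -0.0312) * (1 + -0.0792) = 0.9688 * 0.9208 = 0.892071
Square root: 0.892071^0.5 = 0.944495
Geometric mean = 0.944495 - 1 = -0.055505
As percentage: -5.55%

-5.55%


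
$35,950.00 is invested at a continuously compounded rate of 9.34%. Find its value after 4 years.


Formula: FV = P * e^(r*t)
Exponent: r*t = 0.0934 * 4 = 0.3736
e^(0.3736) = 1.452956
FV = $35,950.00 * 1.452956 = $52,233.76

$52,233.76


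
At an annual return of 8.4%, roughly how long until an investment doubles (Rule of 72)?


Formula: Years ≈ 72 / r
Substituting: Years ≈ 72 / 8.4
Years ≈ 8.6

8.6 years


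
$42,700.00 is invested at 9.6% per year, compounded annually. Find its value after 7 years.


Formula: FV = P * (1 + r)^n
Substituting: FV = $42,700.00 * (1 + 0.096)^7
Growth factor: (1.096)^7 = 1.899651
FV = $42,700.00 * 1.899651 = $81,115.11

$81,115.11


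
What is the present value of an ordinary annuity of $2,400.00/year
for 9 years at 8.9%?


Formula: PV = PMT * (1 - (1+r)^(-n)) / r
Discount factor: (1 + 0.089)^(-9) = 0.464247
Bracket: 1 - 0.464247 = 0.535753
PV = $2,400.00 * 0.535753 / 0.089 = $14,447.27

$14,447.27


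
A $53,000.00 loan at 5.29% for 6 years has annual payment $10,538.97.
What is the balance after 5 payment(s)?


Formula: Balance = PV*(1+r)^k - PMT*((1+r)^k - 1)/r
Growth: (1 + 0.0529)^5 = 1.294004
Accumulated factor: ((1+r)^k - 1)/r = 5.557732
Balance = $53,000.00 * 1.294004 - $10,538.97 * 5.557732
Balance = $10,009.44

$10,009.44


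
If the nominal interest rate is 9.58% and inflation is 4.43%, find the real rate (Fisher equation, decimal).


Formula: (1 + r_real) = (1 + r_nom) / (1 + inflation)
Substituting: (1 + r_real) = 1.0958 / 1.0443
(1 + r_real) = 1.049315
r_real = 1.049315 - 1 = 0.049315

0.049315


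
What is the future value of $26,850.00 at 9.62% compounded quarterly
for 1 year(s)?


Formula: FV = P * (1 + r/m)^(m*t)
Period rate: r/m = 0.0962 / 4 = 0.02405
Total periods: m*t = 4 * 1 = 4
Growth factor: (1 + 0.02405)^4 = 1.099726
FV = $26,850.00 * 1.099726 = $29,527.65

$29,527.65


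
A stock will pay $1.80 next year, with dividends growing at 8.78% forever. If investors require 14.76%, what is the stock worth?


Formula: P = D1 / (r - g)
Spread: r - g = 0.1476 - 0.0878 = 0.0598
Substituting: P = $1.80 / 0.0598
P = $30.10

$30.10


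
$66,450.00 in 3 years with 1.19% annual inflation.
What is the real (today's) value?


Formula: Real value = nominal / (1 + inflation)^years
Price level: (1 + 0.0119)^3 = 1.036127
Real value = $66,450.00 / 1.036127 = $64,133.09

$64,133.09


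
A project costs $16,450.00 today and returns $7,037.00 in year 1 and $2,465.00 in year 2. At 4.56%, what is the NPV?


Formula: NPV = C0 + C1/(1+r) + C2/(1+r)^2
Discount C1: $7,037.00 / (1 + 0.0456) = $6,730.11
Discount C2: $2,465.00 / (1 + 0.0456)^2 = $2,254.68
NPV = -$16,450.00 + $6,730.11 + $2,254.68 = -$7,465.21

-$7,465.21


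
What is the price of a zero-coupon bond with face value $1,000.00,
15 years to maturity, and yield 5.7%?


Formula: Price = FV / (1 + r)^n
Substituting: Price = $1,000.00 / (1 + 0.057)^15
Discount factor: (1.057)^15 = 2.296809
Price = $1,000.00 / 2.296809 = $435.39

$435.39


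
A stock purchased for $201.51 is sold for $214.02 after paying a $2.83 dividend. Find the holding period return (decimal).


Formula: HPR = (P1 - P0 + D) / P0
Gain: $214.02 - $201.51 + $2.83 = $15.34
HPR = $15.34 / $201.51 = 0.0761

0.0761


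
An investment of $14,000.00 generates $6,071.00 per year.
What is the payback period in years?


Formula: Payback = investment / annual cash flow
Substituting: Payback = $14,000.00 / $6,071.00
Payback = 2.306 years

2.306 years


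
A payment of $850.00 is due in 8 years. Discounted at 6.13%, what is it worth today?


Formula: PV = FV / (1 + r)^n
Substituting: PV = $850.00 / (1 + 0.0613)^8
Discount factor: (1.0613)^8 = 1.609553
PV = $850.00 / 1.609553 = $528.10

$528.10


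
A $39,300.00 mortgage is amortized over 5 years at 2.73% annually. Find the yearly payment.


Formula: PMT = PV * r / (1 - (1+r)^(-n))
Denominator: 1 - (1 + 0.0273)^(-5) = 0.125996
Numerator: $39,300.00 * 0.0273 = 1072.89
PMT = 1072.89 / 0.125996 = $8,515.29

$8,515.29


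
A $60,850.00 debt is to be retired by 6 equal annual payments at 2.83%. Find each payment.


Formula: PMT = PV * r / (1 - (1+r)^(-n))
Denominator: 1 - (1 + 0.0283)^(-6) = 0.154174
Numerator: $60,850.00 * 0.0283 = 1722.055
PMT = 1722.055 / 0.154174 = $11,169.55

$11,169.55


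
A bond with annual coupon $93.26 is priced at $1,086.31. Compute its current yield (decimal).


Formula: Current yield = annual coupon / price
Substituting: CY = $93.26 / $1,086.31
CY = 0.08585

0.08585


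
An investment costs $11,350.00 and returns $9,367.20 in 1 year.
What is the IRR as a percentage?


Formula: IRR = C1/C0 - 1
Substituting: IRR = $9,367.20 / $11,350.00 - 1
Ratio: 0.825304 - 1 = -0.174696
IRR = -17.4696%

-17.4696%


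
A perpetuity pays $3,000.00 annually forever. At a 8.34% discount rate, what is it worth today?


Formula: PV = C / r
Substituting: PV = $3,000.00 / 0.0834
PV = $35,971.22

$35,971.22


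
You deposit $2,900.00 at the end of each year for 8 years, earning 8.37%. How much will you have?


Formula: FV = PMT * ((1+r)^n - 1) / r
Growth factor: (1 + 0.0837)^8 = 1.902272
Numerator: 1.902272 - 1 = 0.902272
FV = $2,900.00 * 0.902272 / 0.0837 = $31,261.51

$31,261.51


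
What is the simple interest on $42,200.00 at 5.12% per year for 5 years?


Formula: I = P * r * t
Substituting: I = $42,200.00 * 0.0512 * 5
Step: I = $42,200.00 * 0.256
I = $10,803.20

$10,803.20


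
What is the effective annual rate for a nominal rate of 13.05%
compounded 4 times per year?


Formula: EAR = (1 + r/m)^m - 1
Period rate: r/m = 0.1305 / 4 = 0.032625
Compounding: (1 + 0.032625)^4 = 1.137026
EAR = 1.137026 - 1 = 0.137026

0.137026


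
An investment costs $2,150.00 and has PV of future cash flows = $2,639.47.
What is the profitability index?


Formula: PI = PV(cash flows) / initial investment
Substituting: PI = $2,639.47 / $2,150.00
PI = 1.2277

1.2277


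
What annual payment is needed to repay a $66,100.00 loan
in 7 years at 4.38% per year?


Formula: PMT = PV * r / (1 - (1+r)^(-n))
Denominator: 1 - (1 + 0.0438)^(-7) = 0.259238
Numerator: $66,100.00 * 0.0438 = 2895.18
PMT = 2895.18 / 0.259238 = $11,168.06

$11,168.06


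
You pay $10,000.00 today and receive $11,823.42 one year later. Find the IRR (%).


Formula: IRR = C1/C0 - 1
Substituting: IRR = $11,823.42 / $10,000.00 - 1
Ratio: 1.182342 - 1 = 0.182342
IRR = 18.2342%

18.2342%


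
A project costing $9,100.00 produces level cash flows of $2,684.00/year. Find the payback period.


Formula: Payback = investment / annual cash flow
Substituting: Payback = $9,100.00 / $2,684.00
Payback = 3.3905 years

3.3905 years


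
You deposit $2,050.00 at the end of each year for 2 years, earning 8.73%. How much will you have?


Formula: FV = PMT * ((1+r)^n - 1) / r
Growth factor: (1 + 0.0873)^2 = 1.182221
Numerator: 1.182221 - 1 = 0.182221
FV = $2,050.00 * 0.182221 / 0.0873 = $4,278.97

$4,278.97


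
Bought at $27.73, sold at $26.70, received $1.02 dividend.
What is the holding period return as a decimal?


Formula: HPR = (P1 - P0 + D) / P0
Gain: $26.70 - $27.73 + $1.02 = -$0.01
HPR = -$0.01 / $27.73 = -0.0004

-0.0004


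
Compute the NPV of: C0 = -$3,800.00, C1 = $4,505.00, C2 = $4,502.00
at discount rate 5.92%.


Formula: NPV = C0 + C1/(1+r) + C2/(1+r)^2
Discount C1: $4,505.00 / (1 + 0.0592) = $4,253.21
Discount C2: $4,502.00 / (1 + 0.0592)^2 = $4,012.82
NPV = -$3,800.00 + $4,253.21 + $4,012.82 = $4,466.03

$4,466.03


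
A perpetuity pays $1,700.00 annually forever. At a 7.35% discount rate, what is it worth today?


Formula: PV = C / r
Substituting: PV = $1,700.00 / 0.0735
PV = $23,129.25

$23,129.25


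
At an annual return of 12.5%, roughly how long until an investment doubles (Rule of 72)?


Formula: Years ≈ 72 / r
Substituting: Years ≈ 72 / 12.5
Years ≈ 5.8

5.8 years


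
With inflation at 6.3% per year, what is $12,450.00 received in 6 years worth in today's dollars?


Formula: Real value = nominal / (1 + inflation)^years
Price level: (1 + 0.063)^6 = 1.442778
Real value = $12,450.00 / 1.442778 = $8,629.18

$8,629.18


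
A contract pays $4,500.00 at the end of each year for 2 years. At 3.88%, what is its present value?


Formula: PV = PMT * (1 - (1+r)^(-n)) / r
Discount factor: (1 + 0.0388)^(-2) = 0.926694
Bracket: 1 - 0.926694 = 0.073306
PV = $4,500.00 * 0.073306 / 0.0388 = $8,502.04

$8,502.04


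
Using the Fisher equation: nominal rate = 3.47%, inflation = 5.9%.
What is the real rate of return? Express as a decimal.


Formula: (1 + r_real) = (1 + r_nom) / (1 + inflation)
Substituting: (1 + r_real) = 1.0347 / 1.059
(1 + r_real) = 0.977054
r_real = 0.977054 - 1 = -0.022946

-0.022946


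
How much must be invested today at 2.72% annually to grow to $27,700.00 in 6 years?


Formula: PV = FV / (1 + r)^n
Substituting: PV = $27,700.00 / (1 + 0.0272)^6
Discount factor: (1.0272)^6 = 1.174708
PV = $27,700.00 / 1.174708 = $23,580.32

$23,580.32


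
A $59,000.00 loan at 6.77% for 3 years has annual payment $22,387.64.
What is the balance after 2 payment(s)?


Formula: Balance = PV*(1+r)^k - PMT*((1+r)^k - 1)/r
Growth: (1 + 0.0677)^2 = 1.139983
Accumulated factor: ((1+r)^k - 1)/r = 2.0677
Balance = $59,000.00 * 1.139983 - $22,387.64 * 2.0677
Balance = $20,968.09

$20,968.09


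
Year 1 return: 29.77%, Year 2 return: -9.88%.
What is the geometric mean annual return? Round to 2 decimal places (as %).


Formula: Geometric mean = ((1+r1)*(1+r2))^(1/2) - 1
Product: (1 + 0.2977) * (1 + -0.0988) = 1.2977 * 0.9012 = 1.169487
Square root: 1.169487^0.5 = 1.081428
Geometric mean = 1.081428 - 1 = 0.081428
As percentage: 8.14%

8.14%


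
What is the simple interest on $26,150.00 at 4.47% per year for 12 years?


Formula: I = P * r * t
Substituting: I = $26,150.00 * 0.0447 * 12
Step: I = $26,150.00 * 0.5364
I = $14,026.86

$14,026.86


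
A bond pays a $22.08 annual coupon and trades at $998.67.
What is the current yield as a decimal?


Formula: Current yield = annual coupon / price
Substituting: CY = $22.08 / $998.67
CY = 0.022109

0.022109


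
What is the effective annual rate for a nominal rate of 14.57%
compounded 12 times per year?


Formula: EAR = (1 + r/m)^m - 1
Period rate: r/m = 0.1457 / 12 = 0.012142
Compounding: (1 + 0.012142)^12 = 1.155834
EAR = 1.155834 - 1 = 0.155834

0.155834


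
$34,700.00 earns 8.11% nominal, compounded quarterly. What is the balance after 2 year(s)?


Formula: FV = P * (1 + r/m)^(m*t)
Period rate: r/m = 0.0811 / 4 = 0.020275
Total periods: m*t = 4 * 2 = 8
Growth factor: (1 + 0.020275)^8 = 1.174189
FV = $34,700.00 * 1.174189 = $40,744.35

$40,744.35


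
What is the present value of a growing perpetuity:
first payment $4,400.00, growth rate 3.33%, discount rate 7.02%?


Formula: PV = C / (r - g)
Spread: r - g = 0.0702 - 0.0333 = 0.0369
Substituting: PV = $4,400.00 / 0.0369
PV = $119,241.19

$119,241.19


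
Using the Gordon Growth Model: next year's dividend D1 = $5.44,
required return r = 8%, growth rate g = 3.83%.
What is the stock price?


Formula: P = D1 / (r - g)
Spread: r - g = 0.08 - 0.0383 = 0.0417
Substituting: P = $5.44 / 0.0417
P = $130.46

$130.46


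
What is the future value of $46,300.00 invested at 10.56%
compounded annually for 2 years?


Formula: FV = P * (1 + r)^n
Substituting: FV = $46,300.00 * (1 + 0.1056)^2
Growth factor: (1.1056)^2 = 1.222351
FV = $46,300.00 * 1.222351 = $56,594.87

$56,594.87


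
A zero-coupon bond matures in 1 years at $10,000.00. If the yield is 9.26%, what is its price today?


Formula: Price = FV / (1 + r)^n
Substituting: Price = $10,000.00 / (1 + 0.0926)^1
Discount factor: (1.0926)^1 = 1.0926
Price = $10,000.00 / 1.0926 = $9,152.48

$9,152.48


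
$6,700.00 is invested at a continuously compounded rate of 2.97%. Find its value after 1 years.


Formula: FV = P * e^(r*t)
Exponent: r*t = 0.0297 * 1 = 0.0297
e^(0.0297) = 1.030145
FV = $6,700.00 * 1.030145 = $6,901.97

$6,901.97


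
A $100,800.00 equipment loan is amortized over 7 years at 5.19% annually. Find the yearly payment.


Formula: PMT = PV * r / (1 - (1+r)^(-n))
Denominator: 1 - (1 + 0.0519)^(-7) = 0.298256
Numerator: $100,800.00 * 0.0519 = 5231.52
PMT = 5231.52 / 0.298256 = $17,540.38

$17,540.38


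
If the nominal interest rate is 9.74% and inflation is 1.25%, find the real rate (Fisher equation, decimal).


Formula: (1 + r_real) = (1 + r_nom) / (1 + inflation)
Substituting: (1 + r_real) = 1.0974 / 1.0125
(1 + r_real) = 1.083852
r_real = 1.083852 - 1 = 0.083852

0.083852
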